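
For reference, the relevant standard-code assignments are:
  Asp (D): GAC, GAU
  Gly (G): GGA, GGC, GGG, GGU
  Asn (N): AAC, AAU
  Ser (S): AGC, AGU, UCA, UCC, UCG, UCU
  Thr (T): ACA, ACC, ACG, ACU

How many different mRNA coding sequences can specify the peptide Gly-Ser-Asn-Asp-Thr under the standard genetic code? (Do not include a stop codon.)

Gly: 4 codons.
Ser: 6 codons.
Asn: 2 codons.
Asp: 2 codons.
Thr: 4 codons.
4 × 6 × 2 × 2 × 4 = 384.

384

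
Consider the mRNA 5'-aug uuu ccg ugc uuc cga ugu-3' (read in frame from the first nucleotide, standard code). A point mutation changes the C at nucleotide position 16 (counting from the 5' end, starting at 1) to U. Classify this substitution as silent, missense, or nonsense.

nonsense

Position 16 falls in codon 6: CGA → Arg.
After the substitution the codon is UGA → Stop.
The new codon is a stop codon, so this is a nonsense mutation.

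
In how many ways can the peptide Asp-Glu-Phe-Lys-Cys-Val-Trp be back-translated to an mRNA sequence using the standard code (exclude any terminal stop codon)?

128

Asp: 2 codons.
Glu: 2 codons.
Phe: 2 codons.
Lys: 2 codons.
Cys: 2 codons.
Val: 4 codons.
Trp: 1 codon.
2 × 2 × 2 × 2 × 2 × 4 × 1 = 128.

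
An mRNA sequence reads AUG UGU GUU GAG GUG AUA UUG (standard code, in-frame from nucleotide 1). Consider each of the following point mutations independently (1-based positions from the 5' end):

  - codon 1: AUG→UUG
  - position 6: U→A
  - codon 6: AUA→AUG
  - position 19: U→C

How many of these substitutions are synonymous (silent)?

Codon 1: AUG (Met) → UUG (Leu) — missense.
Codon 2: UGU (Cys) → UGA (Stop) — nonsense.
Codon 6: AUA (Ile) → AUG (Met) — missense.
Codon 7: UUG (Leu) → CUG (Leu) — synonymous.
Synonymous: 1 of 4.

1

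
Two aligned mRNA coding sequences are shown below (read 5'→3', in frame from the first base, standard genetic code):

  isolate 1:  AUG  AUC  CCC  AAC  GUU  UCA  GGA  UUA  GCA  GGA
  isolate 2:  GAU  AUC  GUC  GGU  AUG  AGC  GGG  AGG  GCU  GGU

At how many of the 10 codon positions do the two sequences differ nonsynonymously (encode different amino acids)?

5

Codon 1: AUG Met / GAU Asp — nonsynonymous.
Codon 2: AUC Ile / AUC Ile — identical.
Codon 3: CCC Pro / GUC Val — nonsynonymous.
Codon 4: AAC Asn / GGU Gly — nonsynonymous.
Codon 5: GUU Val / AUG Met — nonsynonymous.
Codon 6: UCA Ser / AGC Ser — synonymous.
Codon 7: GGA Gly / GGG Gly — synonymous.
Codon 8: UUA Leu / AGG Arg — nonsynonymous.
Codon 9: GCA Ala / GCU Ala — synonymous.
Codon 10: GGA Gly / GGU Gly — synonymous.
Nonsynonymous differences: 5.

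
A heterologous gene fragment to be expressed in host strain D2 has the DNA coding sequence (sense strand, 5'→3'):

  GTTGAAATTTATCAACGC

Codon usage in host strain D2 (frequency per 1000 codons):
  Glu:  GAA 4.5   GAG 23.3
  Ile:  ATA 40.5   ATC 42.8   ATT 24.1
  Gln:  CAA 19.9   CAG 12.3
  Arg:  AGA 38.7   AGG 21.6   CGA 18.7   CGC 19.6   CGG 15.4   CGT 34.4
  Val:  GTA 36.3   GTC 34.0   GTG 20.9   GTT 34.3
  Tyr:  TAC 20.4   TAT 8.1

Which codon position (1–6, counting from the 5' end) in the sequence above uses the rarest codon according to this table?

2

Codon 1 GTT (Val): 34.3 per 1000.
Codon 2 GAA (Glu): 4.5 per 1000.
Codon 3 ATT (Ile): 24.1 per 1000.
Codon 4 TAT (Tyr): 8.1 per 1000.
Codon 5 CAA (Gln): 19.9 per 1000.
Codon 6 CGC (Arg): 19.6 per 1000.
Lowest frequency is 4.5 at codon 2.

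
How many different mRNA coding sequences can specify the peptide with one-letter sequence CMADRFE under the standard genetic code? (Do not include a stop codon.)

Cys: 2 codons.
Met: 1 codon.
Ala: 4 codons.
Asp: 2 codons.
Arg: 6 codons.
Phe: 2 codons.
Glu: 2 codons.
2 × 1 × 4 × 2 × 6 × 2 × 2 = 384.

384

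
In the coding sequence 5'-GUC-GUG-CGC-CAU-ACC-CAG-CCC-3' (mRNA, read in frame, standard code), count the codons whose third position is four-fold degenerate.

5

Codon 1 GUC (Val): third position 4-fold.
Codon 2 GUG (Val): third position 4-fold.
Codon 3 CGC (Arg): third position 4-fold.
Codon 4 CAU (His): third position 2-fold.
Codon 5 ACC (Thr): third position 4-fold.
Codon 6 CAG (Gln): third position 2-fold.
Codon 7 CCC (Pro): third position 4-fold.
Four-fold degenerate third positions: 5.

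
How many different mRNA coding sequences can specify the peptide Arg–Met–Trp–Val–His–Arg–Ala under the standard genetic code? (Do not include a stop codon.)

Arg: 6 codons.
Met: 1 codon.
Trp: 1 codon.
Val: 4 codons.
His: 2 codons.
Arg: 6 codons.
Ala: 4 codons.
6 × 1 × 1 × 4 × 2 × 6 × 4 = 1152.

1152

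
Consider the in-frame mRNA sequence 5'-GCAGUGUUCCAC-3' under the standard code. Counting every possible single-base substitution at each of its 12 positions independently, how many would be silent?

8

Codon 1 (GCA, Ala): 3 synonymous substitutions.
Codon 2 (GUG, Val): 3 synonymous substitutions.
Codon 3 (UUC, Phe): 1 synonymous substitution.
Codon 4 (CAC, His): 1 synonymous substitution.
Total: 3 + 3 + 1 + 1 = 8.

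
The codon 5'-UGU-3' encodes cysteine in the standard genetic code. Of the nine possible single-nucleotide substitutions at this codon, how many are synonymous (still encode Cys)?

1

Position 1: none → 0 synonymous.
Position 2: none → 0 synonymous.
Position 3: UGC → 1 synonymous.
Total: 0 + 0 + 1 = 1.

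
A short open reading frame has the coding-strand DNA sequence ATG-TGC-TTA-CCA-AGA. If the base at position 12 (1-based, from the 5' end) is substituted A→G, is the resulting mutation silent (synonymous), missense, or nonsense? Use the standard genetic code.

Position 12 falls in codon 4: CCA → Pro.
After the substitution the codon is CCG → Pro.
Both encode Pro, so the change is synonymous.

silent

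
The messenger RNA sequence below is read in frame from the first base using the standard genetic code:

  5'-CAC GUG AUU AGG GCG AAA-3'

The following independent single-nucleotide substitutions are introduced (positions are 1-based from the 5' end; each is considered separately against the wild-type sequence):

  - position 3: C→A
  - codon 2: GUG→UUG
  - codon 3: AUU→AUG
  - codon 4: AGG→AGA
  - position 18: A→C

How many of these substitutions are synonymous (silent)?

1

Codon 1: CAC (His) → CAA (Gln) — missense.
Codon 2: GUG (Val) → UUG (Leu) — missense.
Codon 3: AUU (Ile) → AUG (Met) — missense.
Codon 4: AGG (Arg) → AGA (Arg) — synonymous.
Codon 6: AAA (Lys) → AAC (Asn) — missense.
Synonymous: 1 of 5.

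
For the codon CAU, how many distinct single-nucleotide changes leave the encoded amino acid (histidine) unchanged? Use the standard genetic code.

Position 1: none → 0 synonymous.
Position 2: none → 0 synonymous.
Position 3: CAC → 1 synonymous.
Total: 0 + 0 + 1 = 1.

1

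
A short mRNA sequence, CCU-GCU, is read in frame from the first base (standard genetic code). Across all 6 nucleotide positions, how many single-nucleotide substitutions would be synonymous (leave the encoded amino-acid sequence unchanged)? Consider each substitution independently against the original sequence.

6

Codon 1 (CCU, Pro): 3 synonymous substitutions.
Codon 2 (GCU, Ala): 3 synonymous substitutions.
Total: 3 + 3 = 6.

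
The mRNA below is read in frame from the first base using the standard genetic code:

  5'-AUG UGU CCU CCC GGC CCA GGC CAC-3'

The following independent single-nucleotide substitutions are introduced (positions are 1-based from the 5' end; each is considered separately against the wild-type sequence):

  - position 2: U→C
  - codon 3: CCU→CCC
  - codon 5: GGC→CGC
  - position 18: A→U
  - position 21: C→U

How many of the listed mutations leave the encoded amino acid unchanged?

3

Codon 1: AUG (Met) → ACG (Thr) — missense.
Codon 3: CCU (Pro) → CCC (Pro) — synonymous.
Codon 5: GGC (Gly) → CGC (Arg) — missense.
Codon 6: CCA (Pro) → CCU (Pro) — synonymous.
Codon 7: GGC (Gly) → GGU (Gly) — synonymous.
Synonymous: 3 of 5.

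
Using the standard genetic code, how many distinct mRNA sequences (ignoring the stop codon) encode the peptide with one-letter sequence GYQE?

32

Gly: 4 codons.
Tyr: 2 codons.
Gln: 2 codons.
Glu: 2 codons.
4 × 2 × 2 × 2 = 32.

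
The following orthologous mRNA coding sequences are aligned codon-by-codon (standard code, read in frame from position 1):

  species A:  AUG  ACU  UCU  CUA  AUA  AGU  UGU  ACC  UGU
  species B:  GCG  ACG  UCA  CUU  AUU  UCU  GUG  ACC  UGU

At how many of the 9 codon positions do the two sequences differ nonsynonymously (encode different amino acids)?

2

Codon 1: AUG Met / GCG Ala — nonsynonymous.
Codon 2: ACU Thr / ACG Thr — synonymous.
Codon 3: UCU Ser / UCA Ser — synonymous.
Codon 4: CUA Leu / CUU Leu — synonymous.
Codon 5: AUA Ile / AUU Ile — synonymous.
Codon 6: AGU Ser / UCU Ser — synonymous.
Codon 7: UGU Cys / GUG Val — nonsynonymous.
Codon 8: ACC Thr / ACC Thr — identical.
Codon 9: UGU Cys / UGU Cys — identical.
Nonsynonymous differences: 2.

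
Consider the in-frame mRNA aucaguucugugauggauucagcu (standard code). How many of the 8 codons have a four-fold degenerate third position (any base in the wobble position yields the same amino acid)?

4

Codon 1 AUC (Ile): third position 3-fold.
Codon 2 AGU (Ser): third position 2-fold.
Codon 3 UCU (Ser): third position 4-fold.
Codon 4 GUG (Val): third position 4-fold.
Codon 5 AUG (Met): third position 1-fold.
Codon 6 GAU (Asp): third position 2-fold.
Codon 7 UCA (Ser): third position 4-fold.
Codon 8 GCU (Ala): third position 4-fold.
Four-fold degenerate third positions: 4.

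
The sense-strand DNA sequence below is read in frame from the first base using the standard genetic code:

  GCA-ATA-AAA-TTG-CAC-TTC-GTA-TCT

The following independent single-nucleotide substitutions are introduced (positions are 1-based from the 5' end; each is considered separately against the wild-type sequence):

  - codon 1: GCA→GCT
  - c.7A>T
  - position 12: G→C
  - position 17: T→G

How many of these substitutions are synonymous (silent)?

1

Codon 1: GCA (Ala) → GCT (Ala) — synonymous.
Codon 3: AAA (Lys) → TAA (Stop) — nonsense.
Codon 4: TTG (Leu) → TTC (Phe) — missense.
Codon 6: TTC (Phe) → TGC (Cys) — missense.
Synonymous: 1 of 4.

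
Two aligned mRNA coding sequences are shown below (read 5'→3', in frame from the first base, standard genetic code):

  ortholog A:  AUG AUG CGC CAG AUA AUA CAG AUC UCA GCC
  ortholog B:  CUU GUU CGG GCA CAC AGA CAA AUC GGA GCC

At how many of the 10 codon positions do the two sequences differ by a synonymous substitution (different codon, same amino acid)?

2

Codon 1: AUG Met / CUU Leu — nonsynonymous.
Codon 2: AUG Met / GUU Val — nonsynonymous.
Codon 3: CGC Arg / CGG Arg — synonymous.
Codon 4: CAG Gln / GCA Ala — nonsynonymous.
Codon 5: AUA Ile / CAC His — nonsynonymous.
Codon 6: AUA Ile / AGA Arg — nonsynonymous.
Codon 7: CAG Gln / CAA Gln — synonymous.
Codon 8: AUC Ile / AUC Ile — identical.
Codon 9: UCA Ser / GGA Gly — nonsynonymous.
Codon 10: GCC Ala / GCC Ala — identical.
Synonymous differences: 2.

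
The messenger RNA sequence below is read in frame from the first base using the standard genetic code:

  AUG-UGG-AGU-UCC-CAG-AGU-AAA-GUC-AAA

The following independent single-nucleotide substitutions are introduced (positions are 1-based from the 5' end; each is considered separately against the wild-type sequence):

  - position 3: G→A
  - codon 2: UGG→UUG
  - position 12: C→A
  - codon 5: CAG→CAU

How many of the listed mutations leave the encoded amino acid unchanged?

1

Codon 1: AUG (Met) → AUA (Ile) — missense.
Codon 2: UGG (Trp) → UUG (Leu) — missense.
Codon 4: UCC (Ser) → UCA (Ser) — synonymous.
Codon 5: CAG (Gln) → CAU (His) — missense.
Synonymous: 1 of 4.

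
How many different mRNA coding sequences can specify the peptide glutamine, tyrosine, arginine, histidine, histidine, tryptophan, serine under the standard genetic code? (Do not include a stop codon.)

576

Gln: 2 codons.
Tyr: 2 codons.
Arg: 6 codons.
His: 2 codons.
His: 2 codons.
Trp: 1 codon.
Ser: 6 codons.
2 × 2 × 6 × 2 × 2 × 1 × 6 = 576.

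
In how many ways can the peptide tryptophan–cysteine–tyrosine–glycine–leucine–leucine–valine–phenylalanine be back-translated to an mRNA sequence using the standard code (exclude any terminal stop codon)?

4608

Trp: 1 codon.
Cys: 2 codons.
Tyr: 2 codons.
Gly: 4 codons.
Leu: 6 codons.
Leu: 6 codons.
Val: 4 codons.
Phe: 2 codons.
1 × 2 × 2 × 4 × 6 × 6 × 4 × 2 = 4608.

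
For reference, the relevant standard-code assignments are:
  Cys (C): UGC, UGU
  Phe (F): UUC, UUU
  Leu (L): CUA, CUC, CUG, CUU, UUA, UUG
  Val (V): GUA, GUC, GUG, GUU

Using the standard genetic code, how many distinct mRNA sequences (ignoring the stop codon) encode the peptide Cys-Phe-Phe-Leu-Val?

192

Cys: 2 codons.
Phe: 2 codons.
Phe: 2 codons.
Leu: 6 codons.
Val: 4 codons.
2 × 2 × 2 × 6 × 4 = 192.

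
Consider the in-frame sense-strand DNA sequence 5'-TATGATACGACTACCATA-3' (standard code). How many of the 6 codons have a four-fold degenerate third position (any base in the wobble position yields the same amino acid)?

3

Codon 1 TAT (Tyr): third position 2-fold.
Codon 2 GAT (Asp): third position 2-fold.
Codon 3 ACG (Thr): third position 4-fold.
Codon 4 ACT (Thr): third position 4-fold.
Codon 5 ACC (Thr): third position 4-fold.
Codon 6 ATA (Ile): third position 3-fold.
Four-fold degenerate third positions: 3.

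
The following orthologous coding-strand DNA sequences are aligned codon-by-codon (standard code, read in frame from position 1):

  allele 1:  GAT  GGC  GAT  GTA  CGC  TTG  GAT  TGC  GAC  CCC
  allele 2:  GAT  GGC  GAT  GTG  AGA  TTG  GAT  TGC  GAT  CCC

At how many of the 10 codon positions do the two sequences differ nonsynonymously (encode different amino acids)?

0

Codon 1: GAT Asp / GAT Asp — identical.
Codon 2: GGC Gly / GGC Gly — identical.
Codon 3: GAT Asp / GAT Asp — identical.
Codon 4: GTA Val / GTG Val — synonymous.
Codon 5: CGC Arg / AGA Arg — synonymous.
Codon 6: TTG Leu / TTG Leu — identical.
Codon 7: GAT Asp / GAT Asp — identical.
Codon 8: TGC Cys / TGC Cys — identical.
Codon 9: GAC Asp / GAT Asp — synonymous.
Codon 10: CCC Pro / CCC Pro — identical.
Nonsynonymous differences: 0.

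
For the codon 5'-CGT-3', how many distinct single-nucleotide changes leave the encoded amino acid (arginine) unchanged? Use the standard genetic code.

3

Position 1: none → 0 synonymous.
Position 2: none → 0 synonymous.
Position 3: CGC, CGA, CGG → 3 synonymous.
Total: 0 + 0 + 3 = 3.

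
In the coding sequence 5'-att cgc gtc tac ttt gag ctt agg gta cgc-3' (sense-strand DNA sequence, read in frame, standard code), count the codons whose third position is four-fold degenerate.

Codon 1 ATT (Ile): third position 3-fold.
Codon 2 CGC (Arg): third position 4-fold.
Codon 3 GTC (Val): third position 4-fold.
Codon 4 TAC (Tyr): third position 2-fold.
Codon 5 TTT (Phe): third position 2-fold.
Codon 6 GAG (Glu): third position 2-fold.
Codon 7 CTT (Leu): third position 4-fold.
Codon 8 AGG (Arg): third position 2-fold.
Codon 9 GTA (Val): third position 4-fold.
Codon 10 CGC (Arg): third position 4-fold.
Four-fold degenerate third positions: 5.

5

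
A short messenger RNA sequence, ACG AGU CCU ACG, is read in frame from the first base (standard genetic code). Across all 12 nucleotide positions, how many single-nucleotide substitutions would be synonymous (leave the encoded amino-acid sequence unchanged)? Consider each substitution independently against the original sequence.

Codon 1 (ACG, Thr): 3 synonymous substitutions.
Codon 2 (AGU, Ser): 1 synonymous substitution.
Codon 3 (CCU, Pro): 3 synonymous substitutions.
Codon 4 (ACG, Thr): 3 synonymous substitutions.
Total: 3 + 1 + 3 + 3 = 10.

10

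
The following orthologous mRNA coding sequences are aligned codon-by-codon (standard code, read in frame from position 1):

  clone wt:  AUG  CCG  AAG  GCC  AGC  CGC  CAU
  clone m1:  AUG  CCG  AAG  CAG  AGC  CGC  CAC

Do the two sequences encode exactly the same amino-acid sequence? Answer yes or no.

Codon 1: AUG Met / AUG Met — identical.
Codon 2: CCG Pro / CCG Pro — identical.
Codon 3: AAG Lys / AAG Lys — identical.
Codon 4: GCC Ala / CAG Gln — nonsynonymous.
Codon 5: AGC Ser / AGC Ser — identical.
Codon 6: CGC Arg / CGC Arg — identical.
Codon 7: CAU His / CAC His — synonymous.
Nonsynonymous differences: 1 → different protein.

no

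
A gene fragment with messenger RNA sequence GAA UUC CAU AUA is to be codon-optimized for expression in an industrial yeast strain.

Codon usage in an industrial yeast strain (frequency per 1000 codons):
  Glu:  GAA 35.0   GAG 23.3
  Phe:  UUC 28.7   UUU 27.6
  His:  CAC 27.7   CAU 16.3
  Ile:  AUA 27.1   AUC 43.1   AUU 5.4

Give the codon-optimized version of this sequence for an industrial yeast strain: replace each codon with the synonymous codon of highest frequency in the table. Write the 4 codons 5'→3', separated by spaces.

Codon 1 (Glu): best is GAA at 35.0.
Codon 2 (Phe): best is UUC at 28.7.
Codon 3 (His): best is CAC at 27.7.
Codon 4 (Ile): best is AUC at 43.1.

GAA UUC CAC AUC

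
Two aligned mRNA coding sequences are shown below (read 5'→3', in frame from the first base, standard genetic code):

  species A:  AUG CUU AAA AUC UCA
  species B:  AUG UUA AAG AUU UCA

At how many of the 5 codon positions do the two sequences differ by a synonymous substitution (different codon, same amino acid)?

Codon 1: AUG Met / AUG Met — identical.
Codon 2: CUU Leu / UUA Leu — synonymous.
Codon 3: AAA Lys / AAG Lys — synonymous.
Codon 4: AUC Ile / AUU Ile — synonymous.
Codon 5: UCA Ser / UCA Ser — identical.
Synonymous differences: 3.

3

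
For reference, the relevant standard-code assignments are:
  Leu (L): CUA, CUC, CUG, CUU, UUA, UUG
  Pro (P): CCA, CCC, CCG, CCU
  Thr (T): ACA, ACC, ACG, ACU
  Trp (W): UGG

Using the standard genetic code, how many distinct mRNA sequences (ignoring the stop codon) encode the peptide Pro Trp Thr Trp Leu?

Pro: 4 codons.
Trp: 1 codon.
Thr: 4 codons.
Trp: 1 codon.
Leu: 6 codons.
4 × 1 × 4 × 1 × 6 = 96.

96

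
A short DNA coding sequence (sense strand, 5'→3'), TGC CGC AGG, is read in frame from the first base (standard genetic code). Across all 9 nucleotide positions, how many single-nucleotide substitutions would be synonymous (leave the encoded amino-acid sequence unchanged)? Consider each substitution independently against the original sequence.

6

Codon 1 (TGC, Cys): 1 synonymous substitution.
Codon 2 (CGC, Arg): 3 synonymous substitutions.
Codon 3 (AGG, Arg): 2 synonymous substitutions.
Total: 1 + 3 + 2 = 6.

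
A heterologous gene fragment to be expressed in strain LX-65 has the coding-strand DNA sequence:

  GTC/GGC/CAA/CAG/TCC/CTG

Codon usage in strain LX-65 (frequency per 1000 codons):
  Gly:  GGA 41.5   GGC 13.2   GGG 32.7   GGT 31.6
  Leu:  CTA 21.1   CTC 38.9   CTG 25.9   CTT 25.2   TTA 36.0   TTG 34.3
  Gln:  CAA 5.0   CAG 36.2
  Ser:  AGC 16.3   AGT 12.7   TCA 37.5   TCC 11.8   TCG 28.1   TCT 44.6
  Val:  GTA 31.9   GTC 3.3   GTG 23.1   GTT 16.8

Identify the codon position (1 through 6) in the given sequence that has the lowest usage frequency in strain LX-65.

1

Codon 1 GTC (Val): 3.3 per 1000.
Codon 2 GGC (Gly): 13.2 per 1000.
Codon 3 CAA (Gln): 5.0 per 1000.
Codon 4 CAG (Gln): 36.2 per 1000.
Codon 5 TCC (Ser): 11.8 per 1000.
Codon 6 CTG (Leu): 25.9 per 1000.
Lowest frequency is 3.3 at codon 1.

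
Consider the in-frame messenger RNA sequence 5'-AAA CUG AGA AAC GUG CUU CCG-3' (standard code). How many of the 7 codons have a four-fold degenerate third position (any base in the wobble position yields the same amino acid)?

4

Codon 1 AAA (Lys): third position 2-fold.
Codon 2 CUG (Leu): third position 4-fold.
Codon 3 AGA (Arg): third position 2-fold.
Codon 4 AAC (Asn): third position 2-fold.
Codon 5 GUG (Val): third position 4-fold.
Codon 6 CUU (Leu): third position 4-fold.
Codon 7 CCG (Pro): third position 4-fold.
Four-fold degenerate third positions: 4.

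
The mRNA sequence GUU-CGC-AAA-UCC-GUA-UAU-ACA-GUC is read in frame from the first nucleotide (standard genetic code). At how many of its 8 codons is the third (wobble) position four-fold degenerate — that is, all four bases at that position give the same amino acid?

Codon 1 GUU (Val): third position 4-fold.
Codon 2 CGC (Arg): third position 4-fold.
Codon 3 AAA (Lys): third position 2-fold.
Codon 4 UCC (Ser): third position 4-fold.
Codon 5 GUA (Val): third position 4-fold.
Codon 6 UAU (Tyr): third position 2-fold.
Codon 7 ACA (Thr): third position 4-fold.
Codon 8 GUC (Val): third position 4-fold.
Four-fold degenerate third positions: 6.

6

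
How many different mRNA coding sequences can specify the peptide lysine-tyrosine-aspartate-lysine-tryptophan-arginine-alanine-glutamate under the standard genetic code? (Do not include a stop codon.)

Lys: 2 codons.
Tyr: 2 codons.
Asp: 2 codons.
Lys: 2 codons.
Trp: 1 codon.
Arg: 6 codons.
Ala: 4 codons.
Glu: 2 codons.
2 × 2 × 2 × 2 × 1 × 6 × 4 × 2 = 768.

768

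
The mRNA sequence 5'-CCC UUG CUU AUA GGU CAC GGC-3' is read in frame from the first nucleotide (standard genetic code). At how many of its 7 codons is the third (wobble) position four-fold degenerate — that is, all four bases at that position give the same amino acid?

4

Codon 1 CCC (Pro): third position 4-fold.
Codon 2 UUG (Leu): third position 2-fold.
Codon 3 CUU (Leu): third position 4-fold.
Codon 4 AUA (Ile): third position 3-fold.
Codon 5 GGU (Gly): third position 4-fold.
Codon 6 CAC (His): third position 2-fold.
Codon 7 GGC (Gly): third position 4-fold.
Four-fold degenerate third positions: 4.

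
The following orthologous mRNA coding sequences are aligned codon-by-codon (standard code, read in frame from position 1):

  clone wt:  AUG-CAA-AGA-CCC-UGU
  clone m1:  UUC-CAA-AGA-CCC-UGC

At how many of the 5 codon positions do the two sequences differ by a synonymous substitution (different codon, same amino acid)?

Codon 1: AUG Met / UUC Phe — nonsynonymous.
Codon 2: CAA Gln / CAA Gln — identical.
Codon 3: AGA Arg / AGA Arg — identical.
Codon 4: CCC Pro / CCC Pro — identical.
Codon 5: UGU Cys / UGC Cys — synonymous.
Synonymous differences: 1.

1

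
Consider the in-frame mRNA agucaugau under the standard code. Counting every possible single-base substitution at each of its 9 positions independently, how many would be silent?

3

Codon 1 (AGU, Ser): 1 synonymous substitution.
Codon 2 (CAU, His): 1 synonymous substitution.
Codon 3 (GAU, Asp): 1 synonymous substitution.
Total: 1 + 1 + 1 = 3.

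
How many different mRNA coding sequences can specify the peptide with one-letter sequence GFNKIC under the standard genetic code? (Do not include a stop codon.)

192

Gly: 4 codons.
Phe: 2 codons.
Asn: 2 codons.
Lys: 2 codons.
Ile: 3 codons.
Cys: 2 codons.
4 × 2 × 2 × 2 × 3 × 2 = 192.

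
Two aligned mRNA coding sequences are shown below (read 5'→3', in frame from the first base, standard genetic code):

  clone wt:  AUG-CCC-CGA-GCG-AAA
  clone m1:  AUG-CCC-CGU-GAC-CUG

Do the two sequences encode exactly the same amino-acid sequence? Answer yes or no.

no

Codon 1: AUG Met / AUG Met — identical.
Codon 2: CCC Pro / CCC Pro — identical.
Codon 3: CGA Arg / CGU Arg — synonymous.
Codon 4: GCG Ala / GAC Asp — nonsynonymous.
Codon 5: AAA Lys / CUG Leu — nonsynonymous.
Nonsynonymous differences: 2 → different protein.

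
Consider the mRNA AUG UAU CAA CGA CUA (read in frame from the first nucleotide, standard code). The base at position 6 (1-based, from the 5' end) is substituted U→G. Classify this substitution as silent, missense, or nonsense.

Position 6 falls in codon 2: UAU → Tyr.
After the substitution the codon is UAG → Stop.
The new codon is a stop codon, so this is a nonsense mutation.

nonsense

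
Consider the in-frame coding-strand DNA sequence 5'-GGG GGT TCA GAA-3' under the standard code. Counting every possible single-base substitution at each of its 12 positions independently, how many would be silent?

Codon 1 (GGG, Gly): 3 synonymous substitutions.
Codon 2 (GGT, Gly): 3 synonymous substitutions.
Codon 3 (TCA, Ser): 3 synonymous substitutions.
Codon 4 (GAA, Glu): 1 synonymous substitution.
Total: 3 + 3 + 3 + 1 = 10.

10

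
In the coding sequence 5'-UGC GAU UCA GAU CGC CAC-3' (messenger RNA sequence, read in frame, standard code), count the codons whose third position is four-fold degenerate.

2

Codon 1 UGC (Cys): third position 2-fold.
Codon 2 GAU (Asp): third position 2-fold.
Codon 3 UCA (Ser): third position 4-fold.
Codon 4 GAU (Asp): third position 2-fold.
Codon 5 CGC (Arg): third position 4-fold.
Codon 6 CAC (His): third position 2-fold.
Four-fold degenerate third positions: 2.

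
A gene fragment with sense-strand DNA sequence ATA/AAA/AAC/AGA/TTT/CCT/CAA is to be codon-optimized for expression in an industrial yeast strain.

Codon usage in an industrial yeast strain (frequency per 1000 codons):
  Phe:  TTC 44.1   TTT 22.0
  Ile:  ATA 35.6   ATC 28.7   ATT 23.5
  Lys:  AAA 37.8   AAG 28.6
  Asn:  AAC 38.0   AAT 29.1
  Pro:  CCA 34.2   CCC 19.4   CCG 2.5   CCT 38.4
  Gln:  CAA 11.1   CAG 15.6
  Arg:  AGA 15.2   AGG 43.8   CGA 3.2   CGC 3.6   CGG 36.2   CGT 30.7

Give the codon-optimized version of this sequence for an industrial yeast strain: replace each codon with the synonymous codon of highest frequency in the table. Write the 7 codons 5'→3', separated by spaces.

ATA AAA AAC AGG TTC CCT CAG

Codon 1 (Ile): best is ATA at 35.6.
Codon 2 (Lys): best is AAA at 37.8.
Codon 3 (Asn): best is AAC at 38.0.
Codon 4 (Arg): best is AGG at 43.8.
Codon 5 (Phe): best is TTC at 44.1.
Codon 6 (Pro): best is CCT at 38.4.
Codon 7 (Gln): best is CAG at 15.6.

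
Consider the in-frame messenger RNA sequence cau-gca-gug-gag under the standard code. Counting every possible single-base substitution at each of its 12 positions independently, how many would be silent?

Codon 1 (CAU, His): 1 synonymous substitution.
Codon 2 (GCA, Ala): 3 synonymous substitutions.
Codon 3 (GUG, Val): 3 synonymous substitutions.
Codon 4 (GAG, Glu): 1 synonymous substitution.
Total: 1 + 3 + 3 + 1 = 8.

8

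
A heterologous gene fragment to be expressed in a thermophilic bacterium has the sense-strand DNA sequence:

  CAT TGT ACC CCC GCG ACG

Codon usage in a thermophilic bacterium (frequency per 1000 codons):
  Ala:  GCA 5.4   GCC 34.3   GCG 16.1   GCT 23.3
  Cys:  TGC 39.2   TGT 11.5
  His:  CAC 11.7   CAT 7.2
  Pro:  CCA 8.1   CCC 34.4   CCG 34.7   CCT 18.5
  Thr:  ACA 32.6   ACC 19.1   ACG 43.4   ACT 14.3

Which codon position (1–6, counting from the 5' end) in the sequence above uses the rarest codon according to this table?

1

Codon 1 CAT (His): 7.2 per 1000.
Codon 2 TGT (Cys): 11.5 per 1000.
Codon 3 ACC (Thr): 19.1 per 1000.
Codon 4 CCC (Pro): 34.4 per 1000.
Codon 5 GCG (Ala): 16.1 per 1000.
Codon 6 ACG (Thr): 43.4 per 1000.
Lowest frequency is 7.2 at codon 1.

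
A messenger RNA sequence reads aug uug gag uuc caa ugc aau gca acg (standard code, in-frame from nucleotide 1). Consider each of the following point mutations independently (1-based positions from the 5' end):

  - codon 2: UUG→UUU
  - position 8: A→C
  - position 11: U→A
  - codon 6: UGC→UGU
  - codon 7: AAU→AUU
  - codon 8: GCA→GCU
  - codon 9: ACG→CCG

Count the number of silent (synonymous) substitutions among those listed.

2

Codon 2: UUG (Leu) → UUU (Phe) — missense.
Codon 3: GAG (Glu) → GCG (Ala) — missense.
Codon 4: UUC (Phe) → UAC (Tyr) — missense.
Codon 6: UGC (Cys) → UGU (Cys) — synonymous.
Codon 7: AAU (Asn) → AUU (Ile) — missense.
Codon 8: GCA (Ala) → GCU (Ala) — synonymous.
Codon 9: ACG (Thr) → CCG (Pro) — missense.
Synonymous: 2 of 7.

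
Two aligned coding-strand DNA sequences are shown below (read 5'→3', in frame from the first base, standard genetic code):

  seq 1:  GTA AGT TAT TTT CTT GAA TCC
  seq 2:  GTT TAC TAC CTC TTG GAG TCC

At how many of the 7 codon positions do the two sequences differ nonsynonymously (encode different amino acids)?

2

Codon 1: GTA Val / GTT Val — synonymous.
Codon 2: AGT Ser / TAC Tyr — nonsynonymous.
Codon 3: TAT Tyr / TAC Tyr — synonymous.
Codon 4: TTT Phe / CTC Leu — nonsynonymous.
Codon 5: CTT Leu / TTG Leu — synonymous.
Codon 6: GAA Glu / GAG Glu — synonymous.
Codon 7: TCC Ser / TCC Ser — identical.
Nonsynonymous differences: 2.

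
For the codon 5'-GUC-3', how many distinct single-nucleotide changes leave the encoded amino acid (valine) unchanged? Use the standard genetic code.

Position 1: none → 0 synonymous.
Position 2: none → 0 synonymous.
Position 3: GUU, GUA, GUG → 3 synonymous.
Total: 0 + 0 + 3 = 3.

3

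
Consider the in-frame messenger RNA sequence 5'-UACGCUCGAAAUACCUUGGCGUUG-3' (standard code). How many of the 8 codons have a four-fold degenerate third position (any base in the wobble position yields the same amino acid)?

Codon 1 UAC (Tyr): third position 2-fold.
Codon 2 GCU (Ala): third position 4-fold.
Codon 3 CGA (Arg): third position 4-fold.
Codon 4 AAU (Asn): third position 2-fold.
Codon 5 ACC (Thr): third position 4-fold.
Codon 6 UUG (Leu): third position 2-fold.
Codon 7 GCG (Ala): third position 4-fold.
Codon 8 UUG (Leu): third position 2-fold.
Four-fold degenerate third positions: 4.

4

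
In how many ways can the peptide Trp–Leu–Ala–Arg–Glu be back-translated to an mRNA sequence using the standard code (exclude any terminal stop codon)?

288

Trp: 1 codon.
Leu: 6 codons.
Ala: 4 codons.
Arg: 6 codons.
Glu: 2 codons.
1 × 6 × 4 × 6 × 2 = 288.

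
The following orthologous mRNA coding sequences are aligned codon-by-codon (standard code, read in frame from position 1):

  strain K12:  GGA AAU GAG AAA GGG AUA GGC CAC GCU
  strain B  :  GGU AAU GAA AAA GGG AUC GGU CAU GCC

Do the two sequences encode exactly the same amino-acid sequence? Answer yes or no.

Codon 1: GGA Gly / GGU Gly — synonymous.
Codon 2: AAU Asn / AAU Asn — identical.
Codon 3: GAG Glu / GAA Glu — synonymous.
Codon 4: AAA Lys / AAA Lys — identical.
Codon 5: GGG Gly / GGG Gly — identical.
Codon 6: AUA Ile / AUC Ile — synonymous.
Codon 7: GGC Gly / GGU Gly — synonymous.
Codon 8: CAC His / CAU His — synonymous.
Codon 9: GCU Ala / GCC Ala — synonymous.
Nonsynonymous differences: 0 → same protein.

yes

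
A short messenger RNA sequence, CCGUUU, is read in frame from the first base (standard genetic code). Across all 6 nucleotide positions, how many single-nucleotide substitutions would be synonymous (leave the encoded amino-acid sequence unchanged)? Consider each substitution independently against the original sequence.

4

Codon 1 (CCG, Pro): 3 synonymous substitutions.
Codon 2 (UUU, Phe): 1 synonymous substitution.
Total: 3 + 1 = 4.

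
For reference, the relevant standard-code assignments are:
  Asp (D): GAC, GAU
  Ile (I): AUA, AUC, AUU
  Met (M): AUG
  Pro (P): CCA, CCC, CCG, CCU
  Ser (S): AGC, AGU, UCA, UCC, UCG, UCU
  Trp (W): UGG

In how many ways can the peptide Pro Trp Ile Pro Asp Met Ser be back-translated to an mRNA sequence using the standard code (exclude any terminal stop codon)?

Pro: 4 codons.
Trp: 1 codon.
Ile: 3 codons.
Pro: 4 codons.
Asp: 2 codons.
Met: 1 codon.
Ser: 6 codons.
4 × 1 × 3 × 4 × 2 × 1 × 6 = 576.

576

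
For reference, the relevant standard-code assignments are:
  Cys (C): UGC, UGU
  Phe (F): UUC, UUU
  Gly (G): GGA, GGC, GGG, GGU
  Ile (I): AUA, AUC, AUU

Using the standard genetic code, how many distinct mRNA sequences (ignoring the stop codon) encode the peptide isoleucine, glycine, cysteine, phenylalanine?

Ile: 3 codons.
Gly: 4 codons.
Cys: 2 codons.
Phe: 2 codons.
3 × 4 × 2 × 2 = 48.

48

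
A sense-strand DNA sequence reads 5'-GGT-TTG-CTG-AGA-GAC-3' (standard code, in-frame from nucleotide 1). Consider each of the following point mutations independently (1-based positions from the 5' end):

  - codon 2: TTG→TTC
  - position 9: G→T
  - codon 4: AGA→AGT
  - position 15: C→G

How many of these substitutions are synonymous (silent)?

Codon 2: TTG (Leu) → TTC (Phe) — missense.
Codon 3: CTG (Leu) → CTT (Leu) — synonymous.
Codon 4: AGA (Arg) → AGT (Ser) — missense.
Codon 5: GAC (Asp) → GAG (Glu) — missense.
Synonymous: 1 of 4.

1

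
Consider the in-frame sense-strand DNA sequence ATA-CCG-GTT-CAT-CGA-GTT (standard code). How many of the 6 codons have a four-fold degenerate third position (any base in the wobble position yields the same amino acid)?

Codon 1 ATA (Ile): third position 3-fold.
Codon 2 CCG (Pro): third position 4-fold.
Codon 3 GTT (Val): third position 4-fold.
Codon 4 CAT (His): third position 2-fold.
Codon 5 CGA (Arg): third position 4-fold.
Codon 6 GTT (Val): third position 4-fold.
Four-fold degenerate third positions: 4.

4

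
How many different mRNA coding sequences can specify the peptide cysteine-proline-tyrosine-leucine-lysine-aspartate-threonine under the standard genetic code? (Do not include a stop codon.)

1536

Cys: 2 codons.
Pro: 4 codons.
Tyr: 2 codons.
Leu: 6 codons.
Lys: 2 codons.
Asp: 2 codons.
Thr: 4 codons.
2 × 4 × 2 × 6 × 2 × 2 × 4 = 1536.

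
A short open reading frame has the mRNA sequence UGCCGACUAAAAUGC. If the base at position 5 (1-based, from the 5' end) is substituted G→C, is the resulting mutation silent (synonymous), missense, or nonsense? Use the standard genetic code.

missense

Position 5 falls in codon 2: CGA → Arg.
After the substitution the codon is CCA → Pro.
Arg ≠ Pro, so this is a missense mutation.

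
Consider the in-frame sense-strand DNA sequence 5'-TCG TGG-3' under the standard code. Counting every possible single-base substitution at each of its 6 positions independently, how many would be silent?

3

Codon 1 (TCG, Ser): 3 synonymous substitutions.
Codon 2 (TGG, Trp): 0 synonymous substitutions.
Total: 3 + 0 = 3.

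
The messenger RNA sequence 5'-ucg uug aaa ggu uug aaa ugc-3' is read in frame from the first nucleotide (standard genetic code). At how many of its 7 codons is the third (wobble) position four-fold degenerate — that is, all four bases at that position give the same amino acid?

2

Codon 1 UCG (Ser): third position 4-fold.
Codon 2 UUG (Leu): third position 2-fold.
Codon 3 AAA (Lys): third position 2-fold.
Codon 4 GGU (Gly): third position 4-fold.
Codon 5 UUG (Leu): third position 2-fold.
Codon 6 AAA (Lys): third position 2-fold.
Codon 7 UGC (Cys): third position 2-fold.
Four-fold degenerate third positions: 2.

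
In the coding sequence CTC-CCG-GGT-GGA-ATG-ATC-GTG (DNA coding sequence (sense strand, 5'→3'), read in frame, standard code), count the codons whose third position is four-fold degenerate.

Codon 1 CTC (Leu): third position 4-fold.
Codon 2 CCG (Pro): third position 4-fold.
Codon 3 GGT (Gly): third position 4-fold.
Codon 4 GGA (Gly): third position 4-fold.
Codon 5 ATG (Met): third position 1-fold.
Codon 6 ATC (Ile): third position 3-fold.
Codon 7 GTG (Val): third position 4-fold.
Four-fold degenerate third positions: 5.

5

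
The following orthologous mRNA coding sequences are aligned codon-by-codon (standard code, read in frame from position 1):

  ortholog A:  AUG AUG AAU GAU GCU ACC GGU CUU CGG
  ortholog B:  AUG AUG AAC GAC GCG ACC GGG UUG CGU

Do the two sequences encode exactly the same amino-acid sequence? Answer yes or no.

Codon 1: AUG Met / AUG Met — identical.
Codon 2: AUG Met / AUG Met — identical.
Codon 3: AAU Asn / AAC Asn — synonymous.
Codon 4: GAU Asp / GAC Asp — synonymous.
Codon 5: GCU Ala / GCG Ala — synonymous.
Codon 6: ACC Thr / ACC Thr — identical.
Codon 7: GGU Gly / GGG Gly — synonymous.
Codon 8: CUU Leu / UUG Leu — synonymous.
Codon 9: CGG Arg / CGU Arg — synonymous.
Nonsynonymous differences: 0 → same protein.

yes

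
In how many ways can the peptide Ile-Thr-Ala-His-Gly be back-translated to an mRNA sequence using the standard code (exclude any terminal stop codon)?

Ile: 3 codons.
Thr: 4 codons.
Ala: 4 codons.
His: 2 codons.
Gly: 4 codons.
3 × 4 × 4 × 2 × 4 = 384.

384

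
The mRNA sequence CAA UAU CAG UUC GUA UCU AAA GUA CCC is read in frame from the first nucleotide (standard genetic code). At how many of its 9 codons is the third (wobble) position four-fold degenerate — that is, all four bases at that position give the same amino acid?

4

Codon 1 CAA (Gln): third position 2-fold.
Codon 2 UAU (Tyr): third position 2-fold.
Codon 3 CAG (Gln): third position 2-fold.
Codon 4 UUC (Phe): third position 2-fold.
Codon 5 GUA (Val): third position 4-fold.
Codon 6 UCU (Ser): third position 4-fold.
Codon 7 AAA (Lys): third position 2-fold.
Codon 8 GUA (Val): third position 4-fold.
Codon 9 CCC (Pro): third position 4-fold.
Four-fold degenerate third positions: 4.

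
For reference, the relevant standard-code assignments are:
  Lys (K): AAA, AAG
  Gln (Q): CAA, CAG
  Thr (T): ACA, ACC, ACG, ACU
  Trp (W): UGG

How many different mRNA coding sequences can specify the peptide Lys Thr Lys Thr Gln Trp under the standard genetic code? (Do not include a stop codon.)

128

Lys: 2 codons.
Thr: 4 codons.
Lys: 2 codons.
Thr: 4 codons.
Gln: 2 codons.
Trp: 1 codon.
2 × 4 × 2 × 4 × 2 × 1 = 128.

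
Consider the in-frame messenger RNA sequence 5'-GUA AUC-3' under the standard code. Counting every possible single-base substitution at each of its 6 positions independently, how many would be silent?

Codon 1 (GUA, Val): 3 synonymous substitutions.
Codon 2 (AUC, Ile): 2 synonymous substitutions.
Total: 3 + 2 = 5.

5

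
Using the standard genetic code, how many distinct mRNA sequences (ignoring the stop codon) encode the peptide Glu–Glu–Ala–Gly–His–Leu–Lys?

Glu: 2 codons.
Glu: 2 codons.
Ala: 4 codons.
Gly: 4 codons.
His: 2 codons.
Leu: 6 codons.
Lys: 2 codons.
2 × 2 × 4 × 4 × 2 × 6 × 2 = 1536.

1536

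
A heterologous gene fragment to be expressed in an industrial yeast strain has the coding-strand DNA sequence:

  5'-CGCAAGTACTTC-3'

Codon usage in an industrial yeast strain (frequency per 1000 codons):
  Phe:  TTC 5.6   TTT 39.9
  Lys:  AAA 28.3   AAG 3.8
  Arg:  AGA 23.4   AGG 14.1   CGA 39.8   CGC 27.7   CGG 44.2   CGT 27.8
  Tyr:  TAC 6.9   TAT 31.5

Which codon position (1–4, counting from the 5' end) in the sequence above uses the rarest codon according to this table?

2

Codon 1 CGC (Arg): 27.7 per 1000.
Codon 2 AAG (Lys): 3.8 per 1000.
Codon 3 TAC (Tyr): 6.9 per 1000.
Codon 4 TTC (Phe): 5.6 per 1000.
Lowest frequency is 3.8 at codon 2.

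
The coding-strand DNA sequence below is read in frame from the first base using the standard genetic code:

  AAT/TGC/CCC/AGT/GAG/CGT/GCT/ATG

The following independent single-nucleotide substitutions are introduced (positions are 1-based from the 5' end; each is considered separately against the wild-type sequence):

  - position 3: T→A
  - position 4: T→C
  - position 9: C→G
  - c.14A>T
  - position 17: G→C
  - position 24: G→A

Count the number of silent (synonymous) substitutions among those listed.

1

Codon 1: AAT (Asn) → AAA (Lys) — missense.
Codon 2: TGC (Cys) → CGC (Arg) — missense.
Codon 3: CCC (Pro) → CCG (Pro) — synonymous.
Codon 5: GAG (Glu) → GTG (Val) — missense.
Codon 6: CGT (Arg) → CCT (Pro) — missense.
Codon 8: ATG (Met) → ATA (Ile) — missense.
Synonymous: 1 of 6.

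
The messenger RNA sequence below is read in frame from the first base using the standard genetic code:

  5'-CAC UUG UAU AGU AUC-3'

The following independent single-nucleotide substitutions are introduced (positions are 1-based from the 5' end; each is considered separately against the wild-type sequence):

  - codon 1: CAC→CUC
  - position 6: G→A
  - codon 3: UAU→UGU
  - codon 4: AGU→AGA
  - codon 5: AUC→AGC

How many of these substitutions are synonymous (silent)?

Codon 1: CAC (His) → CUC (Leu) — missense.
Codon 2: UUG (Leu) → UUA (Leu) — synonymous.
Codon 3: UAU (Tyr) → UGU (Cys) — missense.
Codon 4: AGU (Ser) → AGA (Arg) — missense.
Codon 5: AUC (Ile) → AGC (Ser) — missense.
Synonymous: 1 of 5.

1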